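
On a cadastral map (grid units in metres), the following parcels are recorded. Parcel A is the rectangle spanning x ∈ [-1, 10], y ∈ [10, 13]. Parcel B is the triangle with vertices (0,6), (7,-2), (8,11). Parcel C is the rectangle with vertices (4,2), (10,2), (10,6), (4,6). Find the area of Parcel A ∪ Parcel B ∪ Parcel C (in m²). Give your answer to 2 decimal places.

By inclusion–exclusion:
Individual areas: |Parcel A| = 33, |Parcel B| = 49.5, |Parcel C| = 24.
|Parcel A∩Parcel B| = 0.7615.
|Parcel A∩Parcel C| = 0 (no overlap).
|Parcel B∩Parcel C| = 13.8462.
|Parcel A∩Parcel B∩Parcel C| = 0.
|Parcel A ∪ Parcel B ∪ Parcel C| = 106.5 − 14.6077 + 0 = 91.89.

91.89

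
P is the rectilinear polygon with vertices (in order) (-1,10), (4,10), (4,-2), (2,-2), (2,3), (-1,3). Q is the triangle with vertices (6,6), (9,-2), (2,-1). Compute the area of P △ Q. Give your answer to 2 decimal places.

|P| = 45, |Q| = 26.5, |P∩Q| = 3.7857.
|P △ Q| = |P| + |Q| − 2·|P∩Q| = 45 + 26.5 − 7.5714 = 63.93.

63.93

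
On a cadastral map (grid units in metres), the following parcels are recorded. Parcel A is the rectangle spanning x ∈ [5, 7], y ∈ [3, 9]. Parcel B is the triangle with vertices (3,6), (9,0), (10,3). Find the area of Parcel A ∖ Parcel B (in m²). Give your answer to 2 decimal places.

9.07

|Parcel A| = 12, |Parcel A∩Parcel B| = 2.9286.
|Parcel A ∖ Parcel B| = |Parcel A| − |Parcel A∩Parcel B| = 12 − 2.9286 = 9.07.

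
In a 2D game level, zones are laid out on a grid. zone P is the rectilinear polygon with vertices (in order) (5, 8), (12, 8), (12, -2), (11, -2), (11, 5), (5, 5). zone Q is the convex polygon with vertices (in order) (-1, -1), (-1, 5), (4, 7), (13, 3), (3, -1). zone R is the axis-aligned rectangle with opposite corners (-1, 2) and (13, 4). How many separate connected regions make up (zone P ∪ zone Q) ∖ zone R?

(zone P ∪ zone Q) ∖ zone R splits into 3 disjoint pieces (area 39.4028, area 4, area 23.25).

3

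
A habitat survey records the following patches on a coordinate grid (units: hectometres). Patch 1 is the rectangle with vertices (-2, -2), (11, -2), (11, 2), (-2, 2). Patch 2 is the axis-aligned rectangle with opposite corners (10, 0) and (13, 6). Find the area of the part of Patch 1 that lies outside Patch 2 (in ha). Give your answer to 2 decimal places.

50.00

|Patch 1∩Patch 2|: x∈[10,11], y∈[0,2] → 1·2 = 2.
|Patch 1| = 52.
|Patch 1 ∖ Patch 2| = |Patch 1| − |Patch 1∩Patch 2| = 52 − 2 = 50.00.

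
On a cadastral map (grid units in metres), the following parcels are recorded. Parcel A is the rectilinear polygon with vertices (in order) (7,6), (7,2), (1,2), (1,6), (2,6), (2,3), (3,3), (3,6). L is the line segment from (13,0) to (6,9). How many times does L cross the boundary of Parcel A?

0

The segment lies entirely outside Parcel A and never meets its boundary.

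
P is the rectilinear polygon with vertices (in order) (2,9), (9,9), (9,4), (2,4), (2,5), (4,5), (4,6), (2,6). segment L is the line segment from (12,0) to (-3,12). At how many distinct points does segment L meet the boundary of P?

The segment meets the boundary at (2,8), (7,4).

2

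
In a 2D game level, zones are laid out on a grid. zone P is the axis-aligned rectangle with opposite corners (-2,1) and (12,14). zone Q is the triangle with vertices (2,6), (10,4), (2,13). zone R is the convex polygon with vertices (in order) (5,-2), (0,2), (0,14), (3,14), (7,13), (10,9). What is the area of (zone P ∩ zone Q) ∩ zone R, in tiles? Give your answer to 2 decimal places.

The region (zone P ∩ zone Q) ∩ zone R is the polygon with vertices (8.496,5.692), (7.959,4.51), (2,6), (2,13).
By the shoelace formula its area is 26.66.

26.66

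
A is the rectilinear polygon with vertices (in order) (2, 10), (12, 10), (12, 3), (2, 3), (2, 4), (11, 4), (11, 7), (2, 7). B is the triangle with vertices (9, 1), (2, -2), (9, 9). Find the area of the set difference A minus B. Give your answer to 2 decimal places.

38.23

|A| = 43, |A∩B| = 4.7727.
|A ∖ B| = |A| − |A∩B| = 43 − 4.7727 = 38.23.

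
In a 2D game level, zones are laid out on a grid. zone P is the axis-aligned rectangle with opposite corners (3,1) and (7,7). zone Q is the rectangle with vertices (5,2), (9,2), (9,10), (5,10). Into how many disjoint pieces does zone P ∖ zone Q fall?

1

zone P ∖ zone Q is a single connected region.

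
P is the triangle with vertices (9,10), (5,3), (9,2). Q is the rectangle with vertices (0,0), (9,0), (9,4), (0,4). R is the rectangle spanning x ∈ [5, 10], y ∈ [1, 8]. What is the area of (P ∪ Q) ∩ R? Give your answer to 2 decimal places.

The region (P ∪ Q) ∩ R is the polygon with vertices (9,4), (9,2), (9,1), (5,1), (5,4), (5.571,4), (7.857,8), (9,8).
By the shoelace formula its area is 21.14.

21.14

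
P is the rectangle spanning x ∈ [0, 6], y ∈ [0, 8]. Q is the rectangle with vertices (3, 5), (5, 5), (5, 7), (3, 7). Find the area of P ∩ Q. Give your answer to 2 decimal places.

|P∩Q|: x∈[3,5], y∈[5,7] → 2·2 = 4.

4.00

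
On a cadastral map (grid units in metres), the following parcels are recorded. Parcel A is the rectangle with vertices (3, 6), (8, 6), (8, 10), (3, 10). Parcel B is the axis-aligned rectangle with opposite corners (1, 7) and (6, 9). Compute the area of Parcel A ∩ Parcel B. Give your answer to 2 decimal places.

|Parcel A∩Parcel B|: x∈[3,6], y∈[7,9] → 3·2 = 6.

6.00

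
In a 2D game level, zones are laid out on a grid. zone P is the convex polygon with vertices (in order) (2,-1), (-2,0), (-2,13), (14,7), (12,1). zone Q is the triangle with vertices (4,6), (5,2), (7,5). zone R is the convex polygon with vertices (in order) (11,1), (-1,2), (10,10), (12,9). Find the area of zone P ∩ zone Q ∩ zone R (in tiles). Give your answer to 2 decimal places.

5.45

The intersection is the polygon with vertices (5,2), (4.077,5.692), (4.343,5.886), (7,5).
By the shoelace formula its area is 5.45.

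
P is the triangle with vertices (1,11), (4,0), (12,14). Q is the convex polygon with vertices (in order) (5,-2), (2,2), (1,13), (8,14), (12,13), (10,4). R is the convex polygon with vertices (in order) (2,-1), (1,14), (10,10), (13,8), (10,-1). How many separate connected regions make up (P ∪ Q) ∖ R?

3

(P ∪ Q) ∖ R splits into 3 disjoint pieces (area 0.1866, area 21.574, area 0.7917).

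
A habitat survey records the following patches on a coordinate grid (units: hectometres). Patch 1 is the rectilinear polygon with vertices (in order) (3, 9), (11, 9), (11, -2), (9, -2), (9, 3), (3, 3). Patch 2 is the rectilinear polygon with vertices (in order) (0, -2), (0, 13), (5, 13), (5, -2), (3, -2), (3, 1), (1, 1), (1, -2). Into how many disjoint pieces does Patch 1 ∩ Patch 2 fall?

1

Patch 1 ∩ Patch 2 is a single connected region.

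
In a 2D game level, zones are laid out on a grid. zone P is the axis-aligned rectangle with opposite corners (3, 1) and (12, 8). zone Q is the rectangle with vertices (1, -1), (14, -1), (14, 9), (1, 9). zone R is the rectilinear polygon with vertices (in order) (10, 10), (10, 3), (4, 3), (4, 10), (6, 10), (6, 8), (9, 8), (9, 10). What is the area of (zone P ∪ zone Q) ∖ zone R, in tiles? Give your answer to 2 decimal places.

|zone P ∪ zone Q| = 130.
|(zone P ∪ zone Q) ∩ zone R| = 33.
|(zone P ∪ zone Q) ∖ zone R| = 130 − 33 = 97.00.

97.00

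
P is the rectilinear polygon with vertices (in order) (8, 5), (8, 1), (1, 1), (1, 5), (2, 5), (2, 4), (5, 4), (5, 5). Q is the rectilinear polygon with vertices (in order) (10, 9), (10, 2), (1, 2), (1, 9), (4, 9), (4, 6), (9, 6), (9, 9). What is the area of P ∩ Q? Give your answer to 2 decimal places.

18.00

The intersection is the polygon with vertices (8,2), (1,2), (1,5), (2,5), (2,4), (5,4), (5,5), (8,5).
By the shoelace formula its area is 18.00.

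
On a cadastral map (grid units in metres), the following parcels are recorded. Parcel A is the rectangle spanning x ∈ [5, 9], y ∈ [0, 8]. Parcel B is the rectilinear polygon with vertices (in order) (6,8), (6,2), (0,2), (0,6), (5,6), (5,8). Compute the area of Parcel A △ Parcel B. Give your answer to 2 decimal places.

|Parcel A| = 32, |Parcel B| = 26, |Parcel A∩Parcel B| = 6.
|Parcel A △ Parcel B| = |Parcel A| + |Parcel B| − 2·|Parcel A∩Parcel B| = 32 + 26 − 12 = 46.00.

46.00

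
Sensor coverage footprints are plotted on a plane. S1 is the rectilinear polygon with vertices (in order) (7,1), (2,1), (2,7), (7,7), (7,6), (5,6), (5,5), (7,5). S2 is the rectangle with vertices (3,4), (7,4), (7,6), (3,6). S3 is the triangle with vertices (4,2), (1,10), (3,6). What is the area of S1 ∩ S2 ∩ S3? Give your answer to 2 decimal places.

The intersection is the polygon with vertices (3.25,4), (3,4.667), (3,6), (3.5,4).
By the shoelace formula its area is 0.42.

0.42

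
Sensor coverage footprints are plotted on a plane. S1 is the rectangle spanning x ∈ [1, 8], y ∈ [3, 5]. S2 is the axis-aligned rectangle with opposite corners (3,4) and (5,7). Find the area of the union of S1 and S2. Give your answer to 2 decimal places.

By inclusion–exclusion:
Individual areas: |S1| = 14, |S2| = 6.
|S1∩S2|: x∈[3,5], y∈[4,5] → 2·1 = 2.
|S1 ∪ S2| = 20 − 2 = 18.00.

18.00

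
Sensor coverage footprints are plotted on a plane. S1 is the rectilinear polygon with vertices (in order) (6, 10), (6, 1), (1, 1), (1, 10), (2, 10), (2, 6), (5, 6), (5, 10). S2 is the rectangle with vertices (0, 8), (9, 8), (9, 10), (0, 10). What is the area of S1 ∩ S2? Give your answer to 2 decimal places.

4.00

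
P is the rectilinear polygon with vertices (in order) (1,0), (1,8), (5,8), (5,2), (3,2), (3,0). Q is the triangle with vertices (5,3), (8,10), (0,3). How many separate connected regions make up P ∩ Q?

1

P ∩ Q is a single connected region.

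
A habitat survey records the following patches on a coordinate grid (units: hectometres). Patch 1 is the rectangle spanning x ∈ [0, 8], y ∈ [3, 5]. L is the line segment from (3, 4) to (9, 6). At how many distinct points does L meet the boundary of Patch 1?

The segment meets the boundary at (6,5).

1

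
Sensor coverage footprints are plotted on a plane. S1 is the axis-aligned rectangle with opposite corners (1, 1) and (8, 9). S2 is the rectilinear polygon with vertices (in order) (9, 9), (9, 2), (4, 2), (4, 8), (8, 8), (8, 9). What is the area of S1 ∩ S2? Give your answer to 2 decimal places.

24.00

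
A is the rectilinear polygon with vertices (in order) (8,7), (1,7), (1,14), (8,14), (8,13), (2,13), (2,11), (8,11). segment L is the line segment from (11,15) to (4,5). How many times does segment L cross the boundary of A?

The segment meets the boundary at (5.4,7), (8,10.714).

2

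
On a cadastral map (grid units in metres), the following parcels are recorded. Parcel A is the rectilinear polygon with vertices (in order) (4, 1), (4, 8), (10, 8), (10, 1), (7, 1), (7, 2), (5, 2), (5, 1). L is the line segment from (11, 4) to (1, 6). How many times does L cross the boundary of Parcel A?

The segment meets the boundary at (4,5.4), (10,4.2).

2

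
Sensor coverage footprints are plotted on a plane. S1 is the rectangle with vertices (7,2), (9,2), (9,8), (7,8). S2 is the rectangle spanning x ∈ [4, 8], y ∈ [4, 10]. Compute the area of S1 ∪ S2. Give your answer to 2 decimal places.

By inclusion–exclusion:
Individual areas: |S1| = 12, |S2| = 24.
|S1∩S2|: x∈[7,8], y∈[4,8] → 1·4 = 4.
|S1 ∪ S2| = 36 − 4 = 32.00.

32.00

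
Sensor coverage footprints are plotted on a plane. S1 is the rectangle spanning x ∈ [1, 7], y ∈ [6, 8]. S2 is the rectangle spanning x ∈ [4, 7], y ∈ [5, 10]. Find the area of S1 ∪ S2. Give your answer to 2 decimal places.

21.00

By inclusion–exclusion:
Individual areas: |S1| = 12, |S2| = 15.
|S1∩S2|: x∈[4,7], y∈[6,8] → 3·2 = 6.
|S1 ∪ S2| = 27 − 6 = 21.00.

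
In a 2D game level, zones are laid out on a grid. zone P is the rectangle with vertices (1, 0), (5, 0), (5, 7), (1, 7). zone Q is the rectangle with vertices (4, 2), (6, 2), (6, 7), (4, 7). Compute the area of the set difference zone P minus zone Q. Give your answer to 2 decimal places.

|zone P∩zone Q|: x∈[4,5], y∈[2,7] → 1·5 = 5.
|zone P| = 28.
|zone P ∖ zone Q| = |zone P| − |zone P∩zone Q| = 28 − 5 = 23.00.

23.00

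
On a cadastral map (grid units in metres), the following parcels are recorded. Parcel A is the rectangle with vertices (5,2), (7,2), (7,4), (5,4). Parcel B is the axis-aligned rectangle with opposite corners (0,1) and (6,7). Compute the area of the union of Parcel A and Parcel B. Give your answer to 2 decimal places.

38.00

By inclusion–exclusion:
Individual areas: |Parcel A| = 4, |Parcel B| = 36.
|Parcel A∩Parcel B|: x∈[5,6], y∈[2,4] → 1·2 = 2.
|Parcel A ∪ Parcel B| = 40 − 2 = 38.00.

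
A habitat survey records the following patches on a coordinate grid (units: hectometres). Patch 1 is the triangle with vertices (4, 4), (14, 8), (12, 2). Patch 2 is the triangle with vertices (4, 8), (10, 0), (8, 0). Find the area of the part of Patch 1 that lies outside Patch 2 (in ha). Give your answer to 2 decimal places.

24.47

|Patch 1| = 26, |Patch 1∩Patch 2| = 1.5311.
|Patch 1 ∖ Patch 2| = |Patch 1| − |Patch 1∩Patch 2| = 26 − 1.5311 = 24.47.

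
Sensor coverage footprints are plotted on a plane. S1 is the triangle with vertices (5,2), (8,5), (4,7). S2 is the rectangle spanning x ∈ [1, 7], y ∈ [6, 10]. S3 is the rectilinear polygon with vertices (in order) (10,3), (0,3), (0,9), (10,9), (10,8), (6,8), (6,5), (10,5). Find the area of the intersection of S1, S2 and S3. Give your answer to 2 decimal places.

0.90

The intersection is the polygon with vertices (6,6), (4.2,6), (4,7).
By the shoelace formula its area is 0.90.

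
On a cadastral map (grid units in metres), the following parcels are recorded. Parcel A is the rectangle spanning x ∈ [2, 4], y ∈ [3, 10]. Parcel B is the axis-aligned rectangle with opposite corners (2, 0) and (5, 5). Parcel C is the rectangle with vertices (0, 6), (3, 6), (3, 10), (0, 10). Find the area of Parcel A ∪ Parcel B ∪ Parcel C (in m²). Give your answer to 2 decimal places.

By inclusion–exclusion:
Individual areas: |Parcel A| = 14, |Parcel B| = 15, |Parcel C| = 12.
|Parcel A∩Parcel B|: x∈[2,4], y∈[3,5] → 2·2 = 4.
|Parcel A∩Parcel C|: x∈[2,3], y∈[6,10] → 1·4 = 4.
|Parcel B∩Parcel C| = 0 (no overlap).
|Parcel A∩Parcel B∩Parcel C| = 0.
|Parcel A ∪ Parcel B ∪ Parcel C| = 41 − 8 + 0 = 33.00.

33.00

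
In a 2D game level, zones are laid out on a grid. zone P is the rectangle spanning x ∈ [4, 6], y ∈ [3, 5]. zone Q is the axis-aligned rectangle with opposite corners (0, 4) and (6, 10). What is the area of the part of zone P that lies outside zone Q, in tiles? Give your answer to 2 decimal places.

2.00

|zone P∩zone Q|: x∈[4,6], y∈[4,5] → 2·1 = 2.
|zone P| = 4.
|zone P ∖ zone Q| = |zone P| − |zone P∩zone Q| = 4 − 2 = 2.00.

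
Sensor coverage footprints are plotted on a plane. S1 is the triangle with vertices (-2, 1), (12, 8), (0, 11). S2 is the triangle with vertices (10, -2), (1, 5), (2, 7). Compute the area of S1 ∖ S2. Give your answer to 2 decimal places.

|S1| = 63, |S1∩S2| = 5.7274.
|S1 ∖ S2| = |S1| − |S1∩S2| = 63 − 5.7274 = 57.27.

57.27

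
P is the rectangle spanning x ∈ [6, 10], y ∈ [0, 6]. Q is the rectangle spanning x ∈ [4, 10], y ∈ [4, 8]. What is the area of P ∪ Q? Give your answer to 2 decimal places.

By inclusion–exclusion:
Individual areas: |P| = 24, |Q| = 24.
|P∩Q|: x∈[6,10], y∈[4,6] → 4·2 = 8.
|P ∪ Q| = 48 − 8 = 40.00.

40.00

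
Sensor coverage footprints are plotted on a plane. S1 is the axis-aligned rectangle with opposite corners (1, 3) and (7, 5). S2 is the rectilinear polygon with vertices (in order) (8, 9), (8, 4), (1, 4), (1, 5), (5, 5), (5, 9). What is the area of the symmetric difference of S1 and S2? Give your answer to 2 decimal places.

|S1| = 12, |S2| = 19, |S1∩S2| = 6.
|S1 △ S2| = |S1| + |S2| − 2·|S1∩S2| = 12 + 19 − 12 = 19.00.

19.00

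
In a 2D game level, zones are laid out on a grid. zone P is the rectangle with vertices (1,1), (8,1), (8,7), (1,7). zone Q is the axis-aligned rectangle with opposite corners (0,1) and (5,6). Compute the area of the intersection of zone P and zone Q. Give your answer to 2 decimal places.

|zone P∩zone Q|: x∈[1,5], y∈[1,6] → 4·5 = 20.

20.00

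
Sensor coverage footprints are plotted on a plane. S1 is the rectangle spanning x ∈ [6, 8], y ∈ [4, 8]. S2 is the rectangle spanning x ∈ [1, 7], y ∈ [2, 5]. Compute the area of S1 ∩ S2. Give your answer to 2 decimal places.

1.00

|S1∩S2|: x∈[6,7], y∈[4,5] → 1·1 = 1.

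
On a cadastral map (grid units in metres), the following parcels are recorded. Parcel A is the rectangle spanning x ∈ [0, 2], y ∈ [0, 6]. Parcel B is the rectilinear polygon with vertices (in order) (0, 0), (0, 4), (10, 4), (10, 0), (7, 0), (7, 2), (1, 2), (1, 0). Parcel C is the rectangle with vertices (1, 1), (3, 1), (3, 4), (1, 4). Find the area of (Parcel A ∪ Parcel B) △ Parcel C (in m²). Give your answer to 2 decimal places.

30.00

|Parcel A ∪ Parcel B| = 34.
|(Parcel A ∪ Parcel B) ∩ Parcel C| = 5.
|(Parcel A ∪ Parcel B) △ Parcel C| = 34 + 6 − 10 = 30.00.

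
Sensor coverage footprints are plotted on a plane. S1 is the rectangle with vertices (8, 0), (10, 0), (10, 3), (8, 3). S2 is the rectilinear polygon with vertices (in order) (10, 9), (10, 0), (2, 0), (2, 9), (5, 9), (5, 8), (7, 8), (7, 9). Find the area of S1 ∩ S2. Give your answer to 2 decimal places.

6.00

The intersection is the polygon with vertices (10,0), (8,0), (8,3), (10,3).
By the shoelace formula its area is 6.00.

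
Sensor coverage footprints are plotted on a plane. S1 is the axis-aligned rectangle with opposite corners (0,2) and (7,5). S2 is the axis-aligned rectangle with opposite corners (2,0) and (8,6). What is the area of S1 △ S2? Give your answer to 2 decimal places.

27.00

|S1∩S2|: x∈[2,7], y∈[2,5] → 5·3 = 15.
|S1 △ S2| = |S1| + |S2| − 2·|S1∩S2| = 21 + 36 − 30 = 27.00.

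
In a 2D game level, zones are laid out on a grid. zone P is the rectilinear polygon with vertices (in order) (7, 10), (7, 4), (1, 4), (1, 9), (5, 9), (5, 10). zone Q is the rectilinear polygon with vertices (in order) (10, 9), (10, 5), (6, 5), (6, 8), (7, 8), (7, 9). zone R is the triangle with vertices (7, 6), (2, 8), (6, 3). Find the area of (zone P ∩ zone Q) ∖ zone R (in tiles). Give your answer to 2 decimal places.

1.97

|zone P ∩ zone Q| = 3.
|(zone P ∩ zone Q) ∩ zone R| = 1.0333.
|(zone P ∩ zone Q) ∖ zone R| = 3 − 1.0333 = 1.97.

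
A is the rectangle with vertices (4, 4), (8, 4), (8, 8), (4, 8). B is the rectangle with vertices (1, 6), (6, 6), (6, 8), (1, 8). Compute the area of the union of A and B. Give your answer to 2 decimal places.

22.00

By inclusion–exclusion:
Individual areas: |A| = 16, |B| = 10.
|A∩B|: x∈[4,6], y∈[6,8] → 2·2 = 4.
|A ∪ B| = 26 − 4 = 22.00.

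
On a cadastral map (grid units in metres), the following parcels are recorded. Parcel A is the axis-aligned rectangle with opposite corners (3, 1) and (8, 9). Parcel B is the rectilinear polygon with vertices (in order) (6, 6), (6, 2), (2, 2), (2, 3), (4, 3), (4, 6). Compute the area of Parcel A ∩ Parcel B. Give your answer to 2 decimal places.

9.00

The intersection is the polygon with vertices (3,3), (4,3), (4,6), (6,6), (6,2), (3,2).
By the shoelace formula its area is 9.00.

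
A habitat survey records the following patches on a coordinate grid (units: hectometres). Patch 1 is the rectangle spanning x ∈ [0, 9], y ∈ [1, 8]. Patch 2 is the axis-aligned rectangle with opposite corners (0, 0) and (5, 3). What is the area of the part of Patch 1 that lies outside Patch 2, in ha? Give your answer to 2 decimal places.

53.00

|Patch 1∩Patch 2|: x∈[0,5], y∈[1,3] → 5·2 = 10.
|Patch 1| = 63.
|Patch 1 ∖ Patch 2| = |Patch 1| − |Patch 1∩Patch 2| = 63 − 10 = 53.00.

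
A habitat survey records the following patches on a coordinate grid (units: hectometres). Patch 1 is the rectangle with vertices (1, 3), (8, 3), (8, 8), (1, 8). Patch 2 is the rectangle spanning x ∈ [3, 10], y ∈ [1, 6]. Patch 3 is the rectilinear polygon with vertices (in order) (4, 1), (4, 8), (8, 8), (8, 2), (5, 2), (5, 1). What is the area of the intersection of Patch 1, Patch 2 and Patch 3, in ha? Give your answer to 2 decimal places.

The intersection is the polygon with vertices (4,3), (4,6), (8,6), (8,3).
By the shoelace formula its area is 12.00.

12.00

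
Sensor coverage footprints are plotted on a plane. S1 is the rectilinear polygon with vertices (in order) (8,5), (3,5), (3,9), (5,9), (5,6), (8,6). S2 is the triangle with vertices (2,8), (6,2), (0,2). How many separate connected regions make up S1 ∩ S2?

S1 ∩ S2 is a single connected region.

1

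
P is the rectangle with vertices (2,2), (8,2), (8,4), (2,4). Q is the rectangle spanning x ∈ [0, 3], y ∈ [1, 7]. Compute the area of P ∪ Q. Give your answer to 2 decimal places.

28.00

By inclusion–exclusion:
Individual areas: |P| = 12, |Q| = 18.
|P∩Q|: x∈[2,3], y∈[2,4] → 1·2 = 2.
|P ∪ Q| = 30 − 2 = 28.00.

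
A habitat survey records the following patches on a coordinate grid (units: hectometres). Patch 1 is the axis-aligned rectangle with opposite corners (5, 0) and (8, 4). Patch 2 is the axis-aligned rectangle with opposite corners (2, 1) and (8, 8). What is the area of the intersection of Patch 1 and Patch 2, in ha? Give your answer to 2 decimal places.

9.00

|Patch 1∩Patch 2|: x∈[5,8], y∈[1,4] → 3·3 = 9.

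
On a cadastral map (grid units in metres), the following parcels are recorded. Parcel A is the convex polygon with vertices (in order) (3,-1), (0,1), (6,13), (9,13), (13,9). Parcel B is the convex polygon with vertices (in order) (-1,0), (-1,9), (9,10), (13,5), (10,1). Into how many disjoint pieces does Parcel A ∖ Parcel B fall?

Parcel A ∖ Parcel B splits into 2 disjoint pieces (area 2.25, area 22.7602).

2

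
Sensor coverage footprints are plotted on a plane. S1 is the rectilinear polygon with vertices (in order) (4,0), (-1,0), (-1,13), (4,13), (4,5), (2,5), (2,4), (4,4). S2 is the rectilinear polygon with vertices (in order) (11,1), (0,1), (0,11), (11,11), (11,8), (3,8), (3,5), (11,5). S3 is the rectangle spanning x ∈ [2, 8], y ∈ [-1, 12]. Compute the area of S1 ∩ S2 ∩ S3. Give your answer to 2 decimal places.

15.00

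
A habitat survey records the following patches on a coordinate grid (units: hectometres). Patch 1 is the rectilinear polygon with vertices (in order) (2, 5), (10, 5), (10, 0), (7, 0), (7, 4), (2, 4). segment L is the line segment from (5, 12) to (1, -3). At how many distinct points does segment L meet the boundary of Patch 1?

2

The segment meets the boundary at (2.867,4), (3.133,5).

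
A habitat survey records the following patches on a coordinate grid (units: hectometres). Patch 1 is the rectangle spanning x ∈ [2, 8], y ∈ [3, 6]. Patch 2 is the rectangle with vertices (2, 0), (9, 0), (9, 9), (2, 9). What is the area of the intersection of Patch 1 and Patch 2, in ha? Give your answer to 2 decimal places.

|Patch 1∩Patch 2|: x∈[2,8], y∈[3,6] → 6·3 = 18.

18.00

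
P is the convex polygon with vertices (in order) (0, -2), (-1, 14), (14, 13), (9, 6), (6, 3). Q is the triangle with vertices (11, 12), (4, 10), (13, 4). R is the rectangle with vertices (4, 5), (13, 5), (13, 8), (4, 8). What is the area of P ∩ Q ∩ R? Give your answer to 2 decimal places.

The intersection is the polygon with vertices (7,8), (10.429,8), (9.323,6.452).
By the shoelace formula its area is 2.65.

2.65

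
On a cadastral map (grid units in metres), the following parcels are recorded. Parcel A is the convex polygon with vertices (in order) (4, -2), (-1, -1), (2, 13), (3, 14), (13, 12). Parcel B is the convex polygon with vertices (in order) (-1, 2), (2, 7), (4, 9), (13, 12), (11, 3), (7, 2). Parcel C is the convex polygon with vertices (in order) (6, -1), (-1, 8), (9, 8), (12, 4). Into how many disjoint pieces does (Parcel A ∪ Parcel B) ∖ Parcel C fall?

3

(Parcel A ∪ Parcel B) ∖ Parcel C splits into 3 disjoint pieces (area 27.4049, area 61.3786, area 0.0276).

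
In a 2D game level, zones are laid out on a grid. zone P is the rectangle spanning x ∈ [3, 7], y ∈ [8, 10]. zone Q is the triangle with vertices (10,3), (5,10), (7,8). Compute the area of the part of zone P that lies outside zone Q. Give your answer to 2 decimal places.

|zone P| = 8, |zone P∩zone Q| = 0.5714.
|zone P ∖ zone Q| = |zone P| − |zone P∩zone Q| = 8 − 0.5714 = 7.43.

7.43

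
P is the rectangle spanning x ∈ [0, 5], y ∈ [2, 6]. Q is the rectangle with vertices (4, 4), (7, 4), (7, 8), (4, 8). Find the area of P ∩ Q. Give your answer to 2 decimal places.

|P∩Q|: x∈[4,5], y∈[4,6] → 1·2 = 2.

2.00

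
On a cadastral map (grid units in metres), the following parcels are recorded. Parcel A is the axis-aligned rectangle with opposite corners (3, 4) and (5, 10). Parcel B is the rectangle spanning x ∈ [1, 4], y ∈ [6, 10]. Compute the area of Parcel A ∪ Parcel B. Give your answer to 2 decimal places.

By inclusion–exclusion:
Individual areas: |Parcel A| = 12, |Parcel B| = 12.
|Parcel A∩Parcel B|: x∈[3,4], y∈[6,10] → 1·4 = 4.
|Parcel A ∪ Parcel B| = 24 − 4 = 20.00.

20.00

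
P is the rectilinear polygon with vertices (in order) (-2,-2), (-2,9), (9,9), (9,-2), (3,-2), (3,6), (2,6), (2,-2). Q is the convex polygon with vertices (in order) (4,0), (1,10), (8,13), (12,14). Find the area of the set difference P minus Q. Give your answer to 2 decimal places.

|P| = 113, |P∩Q| = 34.2083.
|P ∖ Q| = |P| − |P∩Q| = 113 − 34.2083 = 78.79.

78.79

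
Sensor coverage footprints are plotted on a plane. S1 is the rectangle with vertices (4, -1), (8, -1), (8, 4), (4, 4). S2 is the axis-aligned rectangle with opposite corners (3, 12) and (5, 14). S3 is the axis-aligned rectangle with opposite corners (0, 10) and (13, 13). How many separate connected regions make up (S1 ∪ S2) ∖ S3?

2

(S1 ∪ S2) ∖ S3 splits into 2 disjoint pieces (area 20, area 2).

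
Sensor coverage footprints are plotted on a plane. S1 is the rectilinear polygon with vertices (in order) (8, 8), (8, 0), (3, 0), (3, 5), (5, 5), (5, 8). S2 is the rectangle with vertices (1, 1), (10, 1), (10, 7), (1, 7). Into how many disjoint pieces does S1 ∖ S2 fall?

S1 ∖ S2 splits into 2 disjoint pieces (area 3, area 5).

2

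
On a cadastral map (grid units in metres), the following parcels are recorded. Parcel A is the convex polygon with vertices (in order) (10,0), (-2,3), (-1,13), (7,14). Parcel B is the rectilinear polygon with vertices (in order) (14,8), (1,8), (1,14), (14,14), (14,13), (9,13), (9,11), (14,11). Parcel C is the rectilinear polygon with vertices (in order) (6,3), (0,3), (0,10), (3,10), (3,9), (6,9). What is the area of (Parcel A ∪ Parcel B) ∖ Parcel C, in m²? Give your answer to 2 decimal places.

|Parcel A ∪ Parcel B| = 149.3929.
|(Parcel A ∪ Parcel B) ∩ Parcel C| = 39.
|(Parcel A ∪ Parcel B) ∖ Parcel C| = 149.3929 − 39 = 110.39.

110.39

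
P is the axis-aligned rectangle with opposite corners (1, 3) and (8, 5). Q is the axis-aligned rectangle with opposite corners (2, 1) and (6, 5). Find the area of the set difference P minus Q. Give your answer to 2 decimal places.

|P∩Q|: x∈[2,6], y∈[3,5] → 4·2 = 8.
|P| = 14.
|P ∖ Q| = |P| − |P∩Q| = 14 − 8 = 6.00.

6.00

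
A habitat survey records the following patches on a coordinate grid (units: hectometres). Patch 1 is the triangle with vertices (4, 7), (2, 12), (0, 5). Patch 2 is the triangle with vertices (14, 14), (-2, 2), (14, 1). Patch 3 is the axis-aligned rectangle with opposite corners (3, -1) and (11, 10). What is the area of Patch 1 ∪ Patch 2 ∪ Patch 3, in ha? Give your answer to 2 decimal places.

146.04

By inclusion–exclusion:
Individual areas: |Patch 1| = 12, |Patch 2| = 104, |Patch 3| = 88.
|Patch 1∩Patch 2| = 0.
|Patch 1∩Patch 3| = 1.5.
|Patch 2∩Patch 3| = 56.4583.
|Patch 1∩Patch 2∩Patch 3| = 0.
|Patch 1 ∪ Patch 2 ∪ Patch 3| = 204 − 57.9583 + 0 = 146.04.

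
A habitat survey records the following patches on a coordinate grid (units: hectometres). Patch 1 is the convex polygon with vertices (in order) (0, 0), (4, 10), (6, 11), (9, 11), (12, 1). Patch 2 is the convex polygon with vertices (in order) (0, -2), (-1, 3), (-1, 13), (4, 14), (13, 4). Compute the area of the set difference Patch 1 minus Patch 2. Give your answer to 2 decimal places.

12.08

|Patch 1| = 86, |Patch 1∩Patch 2| = 73.9218.
|Patch 1 ∖ Patch 2| = |Patch 1| − |Patch 1∩Patch 2| = 86 − 73.9218 = 12.08.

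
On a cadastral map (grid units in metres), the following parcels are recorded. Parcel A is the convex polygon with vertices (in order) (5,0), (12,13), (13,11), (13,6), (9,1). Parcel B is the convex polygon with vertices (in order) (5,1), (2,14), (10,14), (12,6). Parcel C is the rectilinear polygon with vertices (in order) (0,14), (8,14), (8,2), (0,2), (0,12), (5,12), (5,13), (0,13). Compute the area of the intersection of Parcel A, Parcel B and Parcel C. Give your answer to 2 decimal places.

2.52

The intersection is the polygon with vertices (6.4,2), (6.077,2), (8,5.571), (8,3.143).
By the shoelace formula its area is 2.52.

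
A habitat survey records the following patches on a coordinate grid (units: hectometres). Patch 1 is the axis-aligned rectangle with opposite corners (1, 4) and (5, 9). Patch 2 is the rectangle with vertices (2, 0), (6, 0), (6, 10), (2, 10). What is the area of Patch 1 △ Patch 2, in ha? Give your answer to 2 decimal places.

30.00

|Patch 1∩Patch 2|: x∈[2,5], y∈[4,9] → 3·5 = 15.
|Patch 1 △ Patch 2| = |Patch 1| + |Patch 2| − 2·|Patch 1∩Patch 2| = 20 + 40 − 30 = 30.00.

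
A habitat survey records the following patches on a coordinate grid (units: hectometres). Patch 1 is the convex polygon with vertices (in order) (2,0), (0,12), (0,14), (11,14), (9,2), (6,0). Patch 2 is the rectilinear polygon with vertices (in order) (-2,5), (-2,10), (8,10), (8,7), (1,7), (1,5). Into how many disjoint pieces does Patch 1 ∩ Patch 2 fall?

Patch 1 ∩ Patch 2 is a single connected region.

1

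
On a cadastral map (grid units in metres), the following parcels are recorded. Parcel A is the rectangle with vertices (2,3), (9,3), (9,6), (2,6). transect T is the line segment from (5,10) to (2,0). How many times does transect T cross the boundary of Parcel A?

The segment meets the boundary at (2.9,3), (3.8,6).

2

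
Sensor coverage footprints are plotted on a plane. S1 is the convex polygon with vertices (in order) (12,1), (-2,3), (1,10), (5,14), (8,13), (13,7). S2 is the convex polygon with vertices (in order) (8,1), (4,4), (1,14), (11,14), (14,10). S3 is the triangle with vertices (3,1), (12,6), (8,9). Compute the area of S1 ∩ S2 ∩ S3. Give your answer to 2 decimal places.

20.80

The intersection is the polygon with vertices (4.596,3.553), (8,9), (11.556,6.333), (10.941,5.412), (5.872,2.596).
By the shoelace formula its area is 20.80.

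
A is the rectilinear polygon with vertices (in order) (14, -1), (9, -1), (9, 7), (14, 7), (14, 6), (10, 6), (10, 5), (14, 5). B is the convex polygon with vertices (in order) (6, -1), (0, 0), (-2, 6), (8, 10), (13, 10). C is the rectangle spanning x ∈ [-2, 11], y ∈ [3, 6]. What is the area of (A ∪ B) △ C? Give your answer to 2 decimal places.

|A ∪ B| = 128.2273.
|(A ∪ B) ∩ C| = 36.5.
|(A ∪ B) △ C| = 128.2273 + 39 − 73 = 94.23.

94.23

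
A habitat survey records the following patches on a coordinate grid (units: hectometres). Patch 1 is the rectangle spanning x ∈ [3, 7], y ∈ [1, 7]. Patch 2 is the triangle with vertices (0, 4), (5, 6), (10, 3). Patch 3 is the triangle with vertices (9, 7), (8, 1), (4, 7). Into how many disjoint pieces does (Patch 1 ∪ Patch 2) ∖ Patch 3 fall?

2

(Patch 1 ∪ Patch 2) ∖ Patch 3 splits into 2 disjoint pieces (area 19.5, area 0.621).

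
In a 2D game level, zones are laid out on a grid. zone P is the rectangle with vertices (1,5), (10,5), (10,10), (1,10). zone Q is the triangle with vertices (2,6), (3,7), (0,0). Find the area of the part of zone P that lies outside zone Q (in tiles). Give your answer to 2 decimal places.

|zone P| = 45, |zone P∩zone Q| = 0.8095.
|zone P ∖ zone Q| = |zone P| − |zone P∩zone Q| = 45 − 0.8095 = 44.19.

44.19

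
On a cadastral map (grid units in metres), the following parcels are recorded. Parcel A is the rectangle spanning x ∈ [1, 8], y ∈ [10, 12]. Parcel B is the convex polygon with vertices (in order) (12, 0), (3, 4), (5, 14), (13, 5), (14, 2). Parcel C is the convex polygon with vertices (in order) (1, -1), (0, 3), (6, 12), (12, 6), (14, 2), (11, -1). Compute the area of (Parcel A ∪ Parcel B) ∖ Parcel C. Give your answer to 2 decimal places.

15.64

|Parcel A ∪ Parcel B| = 85.1403.
|(Parcel A ∪ Parcel B) ∩ Parcel C| = 69.5.
|(Parcel A ∪ Parcel B) ∖ Parcel C| = 85.1403 − 69.5 = 15.64.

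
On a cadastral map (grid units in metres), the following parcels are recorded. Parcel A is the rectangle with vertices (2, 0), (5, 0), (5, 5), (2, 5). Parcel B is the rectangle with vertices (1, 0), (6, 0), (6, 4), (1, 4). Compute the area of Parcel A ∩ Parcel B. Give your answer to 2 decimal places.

12.00

|Parcel A∩Parcel B|: x∈[2,5], y∈[0,4] → 3·4 = 12.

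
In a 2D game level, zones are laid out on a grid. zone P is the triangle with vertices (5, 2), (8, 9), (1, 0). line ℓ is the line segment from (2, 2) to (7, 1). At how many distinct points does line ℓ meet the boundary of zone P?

2

The segment meets the boundary at (4.143,1.571), (2.481,1.904).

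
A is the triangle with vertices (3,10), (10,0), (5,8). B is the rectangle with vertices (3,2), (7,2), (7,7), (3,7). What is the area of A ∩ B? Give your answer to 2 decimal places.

1.07

The intersection is the polygon with vertices (5.1,7), (5.625,7), (7,4.8), (7,4.286).
By the shoelace formula its area is 1.07.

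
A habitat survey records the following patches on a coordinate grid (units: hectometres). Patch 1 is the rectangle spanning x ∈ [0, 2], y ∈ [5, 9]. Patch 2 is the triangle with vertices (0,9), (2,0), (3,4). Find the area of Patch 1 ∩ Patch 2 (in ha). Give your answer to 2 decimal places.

The intersection is the polygon with vertices (2,5), (0.889,5), (0,9), (2,5.667).
By the shoelace formula its area is 2.89.

2.89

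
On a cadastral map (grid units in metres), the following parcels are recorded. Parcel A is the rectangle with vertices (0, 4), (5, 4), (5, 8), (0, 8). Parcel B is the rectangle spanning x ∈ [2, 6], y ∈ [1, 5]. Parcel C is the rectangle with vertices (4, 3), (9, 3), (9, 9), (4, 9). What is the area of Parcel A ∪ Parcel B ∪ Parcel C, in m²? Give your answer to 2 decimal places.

By inclusion–exclusion:
Individual areas: |Parcel A| = 20, |Parcel B| = 16, |Parcel C| = 30.
|Parcel A∩Parcel B|: x∈[2,5], y∈[4,5] → 3·1 = 3.
|Parcel A∩Parcel C|: x∈[4,5], y∈[4,8] → 1·4 = 4.
|Parcel B∩Parcel C|: x∈[4,6], y∈[3,5] → 2·2 = 4.
|Parcel A∩Parcel B∩Parcel C| = 1.
|Parcel A ∪ Parcel B ∪ Parcel C| = 66 − 11 + 1 = 56.00.

56.00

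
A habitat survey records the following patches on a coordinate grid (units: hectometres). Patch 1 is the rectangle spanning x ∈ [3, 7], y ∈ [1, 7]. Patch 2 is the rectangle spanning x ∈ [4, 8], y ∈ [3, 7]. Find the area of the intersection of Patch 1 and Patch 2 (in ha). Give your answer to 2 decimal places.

12.00

|Patch 1∩Patch 2|: x∈[4,7], y∈[3,7] → 3·4 = 12.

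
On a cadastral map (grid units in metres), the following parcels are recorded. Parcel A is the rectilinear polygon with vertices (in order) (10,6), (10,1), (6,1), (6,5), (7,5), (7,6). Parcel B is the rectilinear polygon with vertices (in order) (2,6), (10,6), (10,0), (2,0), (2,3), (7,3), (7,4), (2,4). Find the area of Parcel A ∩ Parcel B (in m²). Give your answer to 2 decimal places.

18.00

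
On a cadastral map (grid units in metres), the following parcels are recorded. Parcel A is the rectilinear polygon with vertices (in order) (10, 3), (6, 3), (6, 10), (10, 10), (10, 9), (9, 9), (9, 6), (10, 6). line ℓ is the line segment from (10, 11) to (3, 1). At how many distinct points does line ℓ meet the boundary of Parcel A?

2

The segment meets the boundary at (9.3,10), (6,5.286).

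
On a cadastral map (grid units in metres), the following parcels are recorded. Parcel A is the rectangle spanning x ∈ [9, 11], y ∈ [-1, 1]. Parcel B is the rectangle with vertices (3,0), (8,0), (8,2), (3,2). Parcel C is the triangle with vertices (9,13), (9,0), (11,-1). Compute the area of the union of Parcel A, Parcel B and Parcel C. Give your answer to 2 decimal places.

By inclusion–exclusion:
Individual areas: |Parcel A| = 4, |Parcel B| = 10, |Parcel C| = 13.
|Parcel A∩Parcel B| = 0 (no overlap).
|Parcel A∩Parcel C| = 2.7143.
|Parcel B∩Parcel C| = 0.
|Parcel A∩Parcel B∩Parcel C| = 0.
|Parcel A ∪ Parcel B ∪ Parcel C| = 27 − 2.7143 + 0 = 24.29.

24.29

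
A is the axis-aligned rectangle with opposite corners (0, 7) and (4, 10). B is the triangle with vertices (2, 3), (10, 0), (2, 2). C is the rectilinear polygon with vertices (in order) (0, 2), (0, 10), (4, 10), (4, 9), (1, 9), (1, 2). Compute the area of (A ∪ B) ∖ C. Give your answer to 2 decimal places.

10.00

|A ∪ B| = 16.
|(A ∪ B) ∩ C| = 6.
|(A ∪ B) ∖ C| = 16 − 6 = 10.00.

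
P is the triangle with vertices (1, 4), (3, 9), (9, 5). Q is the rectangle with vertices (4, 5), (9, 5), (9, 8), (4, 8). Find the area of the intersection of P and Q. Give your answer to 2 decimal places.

8.25

The intersection is the polygon with vertices (9,5), (4,5), (4,8), (4.5,8).
By the shoelace formula its area is 8.25.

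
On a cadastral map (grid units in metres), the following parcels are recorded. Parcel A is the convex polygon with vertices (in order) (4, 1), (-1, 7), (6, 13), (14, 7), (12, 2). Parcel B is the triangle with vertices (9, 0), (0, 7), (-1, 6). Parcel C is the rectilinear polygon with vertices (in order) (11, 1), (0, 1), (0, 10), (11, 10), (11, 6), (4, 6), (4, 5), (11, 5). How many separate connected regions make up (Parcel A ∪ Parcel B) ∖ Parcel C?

4

(Parcel A ∪ Parcel B) ∖ Parcel C splits into 4 disjoint pieces (area 1.5013, area 11.25, area 20.4375, area 0.1905).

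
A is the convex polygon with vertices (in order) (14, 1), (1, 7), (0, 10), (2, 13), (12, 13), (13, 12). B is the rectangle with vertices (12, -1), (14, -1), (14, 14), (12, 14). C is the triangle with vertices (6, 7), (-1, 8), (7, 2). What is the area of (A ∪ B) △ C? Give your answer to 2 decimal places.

|A ∪ B| = 125.4231.
|(A ∪ B) ∩ C| = 8.2309.
|(A ∪ B) △ C| = 125.4231 + 17 − 16.4619 = 125.96.

125.96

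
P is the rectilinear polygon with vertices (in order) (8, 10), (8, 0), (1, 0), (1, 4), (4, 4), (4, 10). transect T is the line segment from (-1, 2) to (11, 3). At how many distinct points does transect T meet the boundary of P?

2

The segment meets the boundary at (8,2.75), (1,2.167).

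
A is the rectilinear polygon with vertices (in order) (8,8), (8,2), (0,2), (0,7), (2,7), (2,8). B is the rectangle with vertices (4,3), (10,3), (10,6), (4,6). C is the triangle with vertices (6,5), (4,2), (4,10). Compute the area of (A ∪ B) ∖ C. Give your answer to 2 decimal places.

44.80

|A ∪ B| = 52.
|(A ∪ B) ∩ C| = 7.2.
|(A ∪ B) ∖ C| = 52 − 7.2 = 44.80.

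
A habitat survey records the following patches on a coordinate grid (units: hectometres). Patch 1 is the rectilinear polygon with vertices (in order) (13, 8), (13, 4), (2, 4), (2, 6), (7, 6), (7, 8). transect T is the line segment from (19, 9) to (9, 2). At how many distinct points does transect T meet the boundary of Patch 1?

2

The segment meets the boundary at (11.857,4), (13,4.8).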